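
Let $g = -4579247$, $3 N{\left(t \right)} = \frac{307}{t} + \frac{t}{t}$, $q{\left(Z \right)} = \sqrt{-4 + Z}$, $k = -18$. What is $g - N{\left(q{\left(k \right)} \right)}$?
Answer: $- \frac{13737742}{3} + \frac{307 i \sqrt{22}}{66} \approx -4.5792 \cdot 10^{6} + 21.818 i$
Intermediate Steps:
$N{\left(t \right)} = \frac{1}{3} + \frac{307}{3 t}$ ($N{\left(t \right)} = \frac{\frac{307}{t} + \frac{t}{t}}{3} = \frac{\frac{307}{t} + 1}{3} = \frac{1 + \frac{307}{t}}{3} = \frac{1}{3} + \frac{307}{3 t}$)
$g - N{\left(q{\left(k \right)} \right)} = -4579247 - \frac{307 + \sqrt{-4 - 18}}{3 \sqrt{-4 - 18}} = -4579247 - \frac{307 + \sqrt{-22}}{3 \sqrt{-22}} = -4579247 - \frac{307 + i \sqrt{22}}{3 i \sqrt{22}} = -4579247 - \frac{- \frac{i \sqrt{22}}{22} \left(307 + i \sqrt{22}\right)}{3} = -4579247 - - \frac{i \sqrt{22} \left(307 + i \sqrt{22}\right)}{66} = -4579247 + \frac{i \sqrt{22} \left(307 + i \sqrt{22}\right)}{66}$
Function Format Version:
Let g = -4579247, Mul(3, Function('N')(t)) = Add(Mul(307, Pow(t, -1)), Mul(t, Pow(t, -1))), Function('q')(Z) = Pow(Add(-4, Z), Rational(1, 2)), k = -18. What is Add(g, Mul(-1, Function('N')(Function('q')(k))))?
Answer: Add(Rational(-13737742, 3), Mul(Rational(307, 66), I, Pow(22, Rational(1, 2)))) ≈ Add(-4.5792e+6, Mul(21.818, I))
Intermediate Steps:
Function('N')(t) = Add(Rational(1, 3), Mul(Rational(307, 3), Pow(t, -1))) (Function('N')(t) = Mul(Rational(1, 3), Add(Mul(307, Pow(t, -1)), Mul(t, Pow(t, -1)))) = Mul(Rational(1, 3), Add(Mul(307, Pow(t, -1)), 1)) = Mul(Rational(1, 3), Add(1, Mul(307, Pow(t, -1)))) = Add(Rational(1, 3), Mul(Rational(307, 3), Pow(t, -1))))
Add(g, Mul(-1, Function('N')(Function('q')(k)))) = Add(-4579247, Mul(-1, Mul(Rational(1, 3), Pow(Pow(Add(-4, -18), Rational(1, 2)), -1), Add(307, Pow(Add(-4, -18), Rational(1, 2)))))) = Add(-4579247, Mul(-1, Mul(Rational(1, 3), Pow(Pow(-22, Rational(1, 2)), -1), Add(307, Pow(-22, Rational(1, 2)))))) = Add(-4579247, Mul(-1, Mul(Rational(1, 3), Pow(Mul(I, Pow(22, Rational(1, 2))), -1), Add(307, Mul(I, Pow(22, Rational(1, 2))))))) = Add(-4579247, Mul(-1, Mul(Rational(1, 3), Mul(Rational(-1, 22), I, Pow(22, Rational(1, 2))), Add(307, Mul(I, Pow(22, Rational(1, 2))))))) = Add(-4579247, Mul(-1, Mul(Rational(-1, 66), I, Pow(22, Rational(1, 2)), Add(307, Mul(I, Pow(22, Rational(1, 2))))))) = Add(-4579247, Mul(Rational(1, 66), I, Pow(22, Rational(1, 2)), Add(307, Mul(I, Pow(22, Rational(1, 2))))))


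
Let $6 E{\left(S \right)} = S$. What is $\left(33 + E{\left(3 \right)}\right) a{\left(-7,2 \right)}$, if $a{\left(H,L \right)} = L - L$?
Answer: $0$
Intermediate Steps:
$E{\left(S \right)} = \frac{S}{6}$
$a{\left(H,L \right)} = 0$
$\left(33 + E{\left(3 \right)}\right) a{\left(-7,2 \right)} = \left(33 + \frac{1}{6} \cdot 3\right) 0 = \left(33 + \frac{1}{2}\right) 0 = \frac{67}{2} \cdot 0 = 0$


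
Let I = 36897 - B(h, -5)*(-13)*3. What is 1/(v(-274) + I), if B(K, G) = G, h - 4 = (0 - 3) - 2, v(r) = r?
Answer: 1/36428 ≈ 2.7451e-5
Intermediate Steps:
h = -1 (h = 4 + ((0 - 3) - 2) = 4 + (-3 - 2) = 4 - 5 = -1)
I = 36702 (I = 36897 - (-5*(-13))*3 = 36897 - 65*3 = 36897 - 1*195 = 36897 - 195 = 36702)
1/(v(-274) + I) = 1/(-274 + 36702) = 1/36428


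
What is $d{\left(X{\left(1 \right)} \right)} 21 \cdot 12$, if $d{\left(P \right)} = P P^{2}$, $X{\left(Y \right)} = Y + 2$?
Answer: $6804$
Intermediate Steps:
$X{\left(Y \right)} = 2 + Y$
$d{\left(P \right)} = P^{3}$
$d{\left(X{\left(1 \right)} \right)} 21 \cdot 12 = \left(2 + 1\right)^{3} \cdot 21 \cdot 12 = 3^{3} \cdot 21 \cdot 12 = 27 \cdot 21 \cdot 12 = 567 \cdot 12 = 6804$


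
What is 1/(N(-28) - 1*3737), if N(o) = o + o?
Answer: -1/3793 ≈ -0.00026364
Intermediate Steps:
N(o) = 2*o
1/(N(-28) - 1*3737) = 1/(2*(-28) - 1*3737) = 1/(-56 - 3737) = 1/(-3793) = -1/3793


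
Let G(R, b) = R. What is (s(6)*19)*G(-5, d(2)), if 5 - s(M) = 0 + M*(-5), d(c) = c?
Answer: -3325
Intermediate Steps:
s(M) = 5 + 5*M (s(M) = 5 - (0 + M*(-5)) = 5 - (0 - 5*M) = 5 - (-5)*M = 5 + 5*M)
(s(6)*19)*G(-5, d(2)) = ((5 + 5*6)*19)*(-5) = ((5 + 30)*19)*(-5) = (35*19)*(-5) = 665*(-5) = -3325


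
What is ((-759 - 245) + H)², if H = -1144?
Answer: 4613904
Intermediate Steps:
((-759 - 245) + H)² = ((-759 - 245) - 1144)² = (-1004 - 1144)² = (-2148)² = 4613904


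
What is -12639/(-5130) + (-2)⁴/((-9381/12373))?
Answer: -99667709/5347170 ≈ -18.639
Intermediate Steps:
-12639/(-5130) + (-2)⁴/((-9381/12373)) = -12639*(-1/5130) + 16/((-9381*1/12373)) = 4213/1710 + 16/(-9381/12373) = 4213/1710 + 16*(-12373/9381) = 4213/1710 - 197968/9381 = -99667709/5347170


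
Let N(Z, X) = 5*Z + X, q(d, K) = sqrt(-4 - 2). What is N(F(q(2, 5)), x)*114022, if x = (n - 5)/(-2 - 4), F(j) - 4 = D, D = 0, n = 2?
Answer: 2337451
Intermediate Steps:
q(d, K) = I*sqrt(6) (q(d, K) = sqrt(-6) = I*sqrt(6))
F(j) = 4 (F(j) = 4 + 0 = 4)
x = 1/2 (x = (2 - 5)/(-2 - 4) = -3/(-6) = -3*(-1/6) = 1/2 ≈ 0.50000)
N(Z, X) = X + 5*Z
N(F(q(2, 5)), x)*114022 = (1/2 + 5*4)*114022 = (1/2 + 20)*114022 = (41/2)*114022 = 2337451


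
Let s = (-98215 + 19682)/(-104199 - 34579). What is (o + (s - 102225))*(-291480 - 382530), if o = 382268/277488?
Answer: 18425426161003377055/267425206 ≈ 6.8899e+10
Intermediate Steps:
s = 78533/138778 (s = -78533/(-138778) = -78533*(-1/138778) = 78533/138778 ≈ 0.56589)
o = 95567/69372 (o = 382268*(1/277488) = 95567/69372 ≈ 1.3776)
(o + (s - 102225))*(-291480 - 382530) = (95567/69372 + (78533/138778 - 102225))*(-291480 - 382530) = (95567/69372 - 14186502517/138778)*(-674010) = -492066395006099/4813653708*(-674010) = 18425426161003377055/267425206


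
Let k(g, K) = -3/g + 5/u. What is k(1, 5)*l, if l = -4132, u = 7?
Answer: 66112/7 ≈ 9444.6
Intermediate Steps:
k(g, K) = 5/7 - 3/g (k(g, K) = -3/g + 5/7 = 5/7 - 3/g)
k(1, 5)*l = (5/7 - 3/1)*(-4132) = (5/7 - 3*1)*(-4132) = (5/7 - 3)*(-4132) = -16/7*(-4132) = 66112/7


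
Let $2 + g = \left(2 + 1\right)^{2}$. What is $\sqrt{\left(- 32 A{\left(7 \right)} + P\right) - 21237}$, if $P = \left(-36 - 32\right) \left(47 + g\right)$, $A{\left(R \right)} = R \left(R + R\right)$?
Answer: $i \sqrt{28045} \approx 167.47 i$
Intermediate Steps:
$A{\left(R \right)} = 2 R^{2}$ ($A{\left(R \right)} = R 2 R = 2 R^{2}$)
$g = 7$ ($g = -2 + \left(2 + 1\right)^{2} = -2 + 3^{2} = -2 + 9 = 7$)
$P = -3672$ ($P = \left(-36 - 32\right) \left(47 + 7\right) = \left(-68\right) 54 = -3672$)
$\sqrt{\left(- 32 A{\left(7 \right)} + P\right) - 21237} = \sqrt{\left(- 32 \cdot 2 \cdot 7^{2} - 3672\right) - 21237} = \sqrt{\left(- 32 \cdot 2 \cdot 49 - 3672\right) - 21237} = \sqrt{\left(\left(-32\right) 98 - 3672\right) - 21237} = \sqrt{\left(-3136 - 3672\right) - 21237} = \sqrt{-6808 - 21237} = \sqrt{-28045} = i \sqrt{28045}$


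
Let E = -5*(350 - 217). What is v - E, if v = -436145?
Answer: -435480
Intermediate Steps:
E = -665 (E = -5*133 = -665)
v - E = -436145 - 1*(-665) = -436145 + 665 = -435480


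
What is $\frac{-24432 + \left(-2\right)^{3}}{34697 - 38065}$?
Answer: $\frac{3055}{421} \approx 7.2565$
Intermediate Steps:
$\frac{-24432 + \left(-2\right)^{3}}{34697 - 38065} = \frac{-24432 - 8}{-3368} = \left(-24440\right) \left(- \frac{1}{3368}\right) = \frac{3055}{421}$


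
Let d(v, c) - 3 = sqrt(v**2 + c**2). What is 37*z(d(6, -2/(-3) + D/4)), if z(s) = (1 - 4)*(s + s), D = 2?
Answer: -666 - 37*sqrt(1345) ≈ -2022.9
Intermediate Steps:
d(v, c) = 3 + sqrt(c**2 + v**2) (d(v, c) = 3 + sqrt(v**2 + c**2) = 3 + sqrt(c**2 + v**2))
z(s) = -6*s
37*z(d(6, -2/(-3) + D/4)) = 37*(-6*(3 + sqrt((-2/(-3) + 2/4)**2 + 6**2))) = 37*(-6*(3 + sqrt((-2*(-1/3) + 2*(1/4))**2 + 36))) = 37*(-6*(3 + sqrt((2/3 + 1/2)**2 + 36))) = 37*(-6*(3 + sqrt((7/6)**2 + 36))) = 37*(-6*(3 + sqrt(49/36 + 36))) = 37*(-6*(3 + sqrt(1345/36))) = 37*(-6*(3 + sqrt(1345)/6)) = 37*(-18 - sqrt(1345)) = -666 - 37*sqrt(1345)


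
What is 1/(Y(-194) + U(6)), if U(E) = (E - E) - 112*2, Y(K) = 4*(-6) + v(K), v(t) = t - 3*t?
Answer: 1/140 ≈ 0.0071429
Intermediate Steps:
v(t) = -2*t
Y(K) = -24 - 2*K (Y(K) = 4*(-6) - 2*K = -24 - 2*K)
U(E) = -224 (U(E) = 0 - 1*224 = 0 - 224 = -224)
1/(Y(-194) + U(6)) = 1/((-24 - 2*(-194)) - 224) = 1/((-24 + 388) - 224) = 1/(364 - 224) = 1/140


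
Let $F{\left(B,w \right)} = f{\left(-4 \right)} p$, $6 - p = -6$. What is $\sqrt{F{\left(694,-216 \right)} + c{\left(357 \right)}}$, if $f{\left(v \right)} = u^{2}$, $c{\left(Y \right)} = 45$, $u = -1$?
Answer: $\sqrt{57} \approx 7.5498$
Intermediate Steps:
$p = 12$ ($p = 6 - -6 = 6 + 6 = 12$)
$f{\left(v \right)} = 1$ ($f{\left(v \right)} = \left(-1\right)^{2} = 1$)
$F{\left(B,w \right)} = 12$ ($F{\left(B,w \right)} = 1 \cdot 12 = 12$)
$\sqrt{F{\left(694,-216 \right)} + c{\left(357 \right)}} = \sqrt{12 + 45} = \sqrt{57}$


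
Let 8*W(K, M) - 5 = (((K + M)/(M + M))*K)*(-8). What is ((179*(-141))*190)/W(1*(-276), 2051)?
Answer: -15736617456/393971 ≈ -39944.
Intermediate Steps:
W(K, M) = 5/8 - K*(K + M)/(2*M) (W(K, M) = 5/8 + ((((K + M)/(M + M))*K)*(-8))/8 = 5/8 + ((((K + M)/((2*M)))*K)*(-8))/8 = 5/8 + ((((K + M)*(1/(2*M)))*K)*(-8))/8 = 5/8 + ((((K + M)/(2*M))*K)*(-8))/8 = 5/8 + ((K*(K + M)/(2*M))*(-8))/8 = 5/8 + (-4*K*(K + M)/M)/8 = 5/8 - K*(K + M)/(2*M))
((179*(-141))*190)/W(1*(-276), 2051) = ((179*(-141))*190)/(5/8 - (-276)/2 - ½*(1*(-276))²/2051) = (-25239*190)/(5/8 - ½*(-276) - ½*(-276)²*1/2051) = -4795410/(5/8 + 138 - ½*76176*1/2051) = -4795410/(5/8 + 138 - 38088/2051) = -4795410/1969855/16408 = -4795410*16408/1969855 = -15736617456/393971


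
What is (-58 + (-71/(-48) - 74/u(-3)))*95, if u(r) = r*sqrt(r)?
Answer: -257735/48 - 7030*I*sqrt(3)/9 ≈ -5369.5 - 1352.9*I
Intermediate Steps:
u(r) = r**(3/2)
(-58 + (-71/(-48) - 74/u(-3)))*95 = (-58 + (-71/(-48) - 74*I*sqrt(3)/9))*95 = (-58 + (-71*(-1/48) - 74*I*sqrt(3)/9))*95 = (-58 + (71/48 - 74*I*sqrt(3)/9))*95 = (-2713/48 - 74*I*sqrt(3)/9)*95 = -257735/48 - 7030*I*sqrt(3)/9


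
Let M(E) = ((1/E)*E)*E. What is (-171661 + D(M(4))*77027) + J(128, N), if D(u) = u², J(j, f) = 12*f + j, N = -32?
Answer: 1060515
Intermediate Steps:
J(j, f) = j + 12*f
M(E) = E (M(E) = (E/E)*E = 1*E = E)
(-171661 + D(M(4))*77027) + J(128, N) = (-171661 + 4²*77027) + (128 + 12*(-32)) = (-171661 + 16*77027) + (128 - 384) = (-171661 + 1232432) - 256 = 1060771 - 256 = 1060515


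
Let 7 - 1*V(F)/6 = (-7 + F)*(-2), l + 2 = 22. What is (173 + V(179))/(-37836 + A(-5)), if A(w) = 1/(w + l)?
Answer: -34185/567539 ≈ -0.060234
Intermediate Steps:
l = 20 (l = -2 + 22 = 20)
A(w) = 1/(20 + w) (A(w) = 1/(w + 20) = 1/(20 + w))
V(F) = -42 + 12*F (V(F) = 42 - 6*(-7 + F)*(-2) = 42 - 6*(14 - 2*F) = 42 + (-84 + 12*F) = -42 + 12*F)
(173 + V(179))/(-37836 + A(-5)) = (173 + (-42 + 12*179))/(-37836 + 1/(20 - 5)) = (173 + (-42 + 2148))/(-37836 + 1/15) = (173 + 2106)/(-37836 + 1/15) = 2279/(-567539/15) = 2279*(-15/567539) = -34185/567539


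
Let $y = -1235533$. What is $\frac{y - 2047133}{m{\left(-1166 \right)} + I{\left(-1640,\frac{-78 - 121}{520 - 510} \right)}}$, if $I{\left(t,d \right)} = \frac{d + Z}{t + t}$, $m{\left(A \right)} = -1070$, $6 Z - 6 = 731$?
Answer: $\frac{20188395900}{6580693} \approx 3067.8$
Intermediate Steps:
$Z = \frac{737}{6}$ ($Z = 1 + \frac{1}{6} \cdot 731 = 1 + \frac{731}{6} = \frac{737}{6} \approx 122.83$)
$I{\left(t,d \right)} = \frac{\frac{737}{6} + d}{2 t}$ ($I{\left(t,d \right)} = \frac{d + \frac{737}{6}}{t + t} = \frac{\frac{737}{6} + d}{2 t}$)
$\frac{y - 2047133}{m{\left(-1166 \right)} + I{\left(-1640,\frac{-78 - 121}{520 - 510} \right)}} = \frac{-1235533 - 2047133}{-1070 + \frac{737 + 6 \frac{-78 - 121}{520 - 510}}{12 \left(-1640\right)}} = - \frac{3282666}{-1070 + \frac{1}{12} \left(- \frac{1}{1640}\right) \left(737 + 6 \left(- \frac{199}{10}\right)\right)} = - \frac{3282666}{-1070 + \frac{1}{12} \left(- \frac{1}{1640}\right) \left(737 - \frac{597}{5}\right)} = - \frac{3282666}{-1070 + \frac{1}{12} \left(- \frac{1}{1640}\right) \frac{3088}{5}} = - \frac{3282666}{-1070 - \frac{193}{6150}} = - \frac{3282666}{- \frac{6580693}{6150}} = \left(-3282666\right) \left(- \frac{6150}{6580693}\right) = \frac{20188395900}{6580693}$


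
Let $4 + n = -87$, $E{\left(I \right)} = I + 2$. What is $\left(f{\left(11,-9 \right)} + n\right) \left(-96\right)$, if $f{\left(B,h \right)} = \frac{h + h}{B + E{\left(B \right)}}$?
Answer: $8808$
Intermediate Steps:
$E{\left(I \right)} = 2 + I$
$n = -91$ ($n = -4 - 87 = -91$)
$f{\left(B,h \right)} = \frac{2 h}{2 + 2 B}$ ($f{\left(B,h \right)} = \frac{h + h}{B + \left(2 + B\right)} = \frac{2 h}{2 + 2 B}$)
$\left(f{\left(11,-9 \right)} + n\right) \left(-96\right) = \left(- \frac{9}{1 + 11} - 91\right) \left(-96\right) = \left(- \frac{9}{12} - 91\right) \left(-96\right) = \left(\left(-9\right) \frac{1}{12} - 91\right) \left(-96\right) = \left(- \frac{3}{4} - 91\right) \left(-96\right) = \left(- \frac{367}{4}\right) \left(-96\right) = 8808$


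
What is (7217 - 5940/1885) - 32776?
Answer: -9636931/377 ≈ -25562.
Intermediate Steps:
(7217 - 5940/1885) - 32776 = (7217 - 5940*1/1885) - 32776 = (7217 - 1188/377) - 32776 = 2719621/377 - 32776 = -9636931/377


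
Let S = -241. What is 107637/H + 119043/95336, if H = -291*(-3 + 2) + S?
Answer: 5133816591/2383400 ≈ 2154.0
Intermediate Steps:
H = 50 (H = -291*(-3 + 2) - 241 = -291*(-1) - 241 = 291 - 241 = 50)
107637/H + 119043/95336 = 107637/50 + 119043/95336 = 5133816591/2383400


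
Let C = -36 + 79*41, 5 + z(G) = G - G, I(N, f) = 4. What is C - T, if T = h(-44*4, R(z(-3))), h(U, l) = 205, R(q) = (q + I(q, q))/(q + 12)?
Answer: 2998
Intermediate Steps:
z(G) = -5 (z(G) = -5 + (G - G) = -5 + 0 = -5)
C = 3203 (C = -36 + 3239 = 3203)
R(q) = (4 + q)/(12 + q) (R(q) = (q + 4)/(q + 12) = (4 + q)/(12 + q))
T = 205
C - T = 3203 - 1*205 = 3203 - 205 = 2998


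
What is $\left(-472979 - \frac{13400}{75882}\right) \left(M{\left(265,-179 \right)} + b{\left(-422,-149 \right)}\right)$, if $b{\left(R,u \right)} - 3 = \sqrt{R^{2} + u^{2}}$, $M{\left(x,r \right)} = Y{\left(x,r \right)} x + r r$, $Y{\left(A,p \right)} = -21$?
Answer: $- \frac{475173676521781}{37941} - \frac{17945302939 \sqrt{200285}}{37941} \approx -1.2736 \cdot 10^{10}$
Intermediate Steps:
$M{\left(x,r \right)} = r^{2} - 21 x$ ($M{\left(x,r \right)} = - 21 x + r r = - 21 x + r^{2} = r^{2} - 21 x$)
$b{\left(R,u \right)} = 3 + \sqrt{R^{2} + u^{2}}$
$\left(-472979 - \frac{13400}{75882}\right) \left(M{\left(265,-179 \right)} + b{\left(-422,-149 \right)}\right) = \left(-472979 - \frac{13400}{75882}\right) \left(\left(\left(-179\right)^{2} - 5565\right) + \left(3 + \sqrt{\left(-422\right)^{2} + \left(-149\right)^{2}}\right)\right) = \left(-472979 - \frac{6700}{37941}\right) \left(\left(32041 - 5565\right) + \left(3 + \sqrt{178084 + 22201}\right)\right) = \left(-472979 - \frac{6700}{37941}\right) \left(26476 + \left(3 + \sqrt{200285}\right)\right) = - \frac{17945302939 \left(26479 + \sqrt{200285}\right)}{37941} = - \frac{475173676521781}{37941} - \frac{17945302939 \sqrt{200285}}{37941}$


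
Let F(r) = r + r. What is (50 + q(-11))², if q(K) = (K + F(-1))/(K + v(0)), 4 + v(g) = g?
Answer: 582169/225 ≈ 2587.4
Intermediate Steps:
v(g) = -4 + g
F(r) = 2*r
q(K) = (-2 + K)/(-4 + K) (q(K) = (K + 2*(-1))/(K + (-4 + 0)) = (K - 2)/(K - 4) = (-2 + K)/(-4 + K))
(50 + q(-11))² = (50 + (-2 - 11)/(-4 - 11))² = (50 - 13/(-15))² = (50 - 1/15*(-13))² = (50 + 13/15)² = (763/15)² = 582169/225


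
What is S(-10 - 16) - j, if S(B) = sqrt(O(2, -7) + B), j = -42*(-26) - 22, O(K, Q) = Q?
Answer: -1070 + I*sqrt(33) ≈ -1070.0 + 5.7446*I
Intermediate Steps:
j = 1070 (j = 1092 - 22 = 1070)
S(B) = sqrt(-7 + B)
S(-10 - 16) - j = sqrt(-7 + (-10 - 16)) - 1*1070 = sqrt(-7 - 26) - 1070 = sqrt(-33) - 1070 = I*sqrt(33) - 1070 = -1070 + I*sqrt(33)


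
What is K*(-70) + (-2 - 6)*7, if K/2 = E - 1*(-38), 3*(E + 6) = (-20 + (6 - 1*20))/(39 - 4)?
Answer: -13472/3 ≈ -4490.7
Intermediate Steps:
E = -664/105 (E = -6 + ((-20 + (6 - 1*20))/(39 - 4))/3 = -6 + ((-20 + (6 - 20))/35)/3 = -6 + ((-20 - 14)*(1/35))/3 = -6 + (-34*1/35)/3 = -6 + (⅓)*(-34/35) = -6 - 34/105 = -664/105 ≈ -6.3238)
K = 6652/105 (K = 2*(-664/105 - 1*(-38)) = 2*(-664/105 + 38) = 2*(3326/105) = 6652/105 ≈ 63.352)
K*(-70) + (-2 - 6)*7 = (6652/105)*(-70) + (-2 - 6)*7 = -13304/3 - 8*7 = -13304/3 - 56 = -13472/3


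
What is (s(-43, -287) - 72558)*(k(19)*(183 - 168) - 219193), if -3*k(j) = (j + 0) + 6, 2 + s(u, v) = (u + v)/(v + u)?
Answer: 15913494762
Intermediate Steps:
s(u, v) = -1 (s(u, v) = -2 + (u + v)/(v + u) = -2 + (u + v)/(u + v) = -2 + 1 = -1)
k(j) = -2 - j/3 (k(j) = -((j + 0) + 6)/3 = -(j + 6)/3 = -(6 + j)/3 = -2 - j/3)
(s(-43, -287) - 72558)*(k(19)*(183 - 168) - 219193) = (-1 - 72558)*((-2 - 1/3*19)*(183 - 168) - 219193) = -72559*((-2 - 19/3)*15 - 219193) = -72559*(-25/3*15 - 219193) = -72559*(-125 - 219193) = -72559*(-219318) = 15913494762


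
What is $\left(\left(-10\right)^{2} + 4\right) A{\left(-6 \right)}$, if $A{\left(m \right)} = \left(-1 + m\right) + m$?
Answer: $-1352$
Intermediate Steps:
$A{\left(m \right)} = -1 + 2 m$
$\left(\left(-10\right)^{2} + 4\right) A{\left(-6 \right)} = \left(\left(-10\right)^{2} + 4\right) \left(-1 + 2 \left(-6\right)\right) = \left(100 + 4\right) \left(-1 - 12\right) = 104 \left(-13\right) = -1352$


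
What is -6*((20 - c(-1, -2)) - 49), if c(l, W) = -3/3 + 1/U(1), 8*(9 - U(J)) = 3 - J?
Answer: 5904/35 ≈ 168.69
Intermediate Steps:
U(J) = 69/8 + J/8 (U(J) = 9 - (3 - J)/8 = 9 + (-3/8 + J/8) = 69/8 + J/8)
c(l, W) = -31/35 (c(l, W) = -3/3 + 1/(69/8 + (⅛)*1) = -3*⅓ + 1/(69/8 + ⅛) = -1 + 1/(35/4) = -1 + 1*(4/35) = -1 + 4/35 = -31/35)
-6*((20 - c(-1, -2)) - 49) = -6*((20 - 1*(-31/35)) - 49) = -6*((20 + 31/35) - 49) = -6*(731/35 - 49) = -6*(-984/35) = 5904/35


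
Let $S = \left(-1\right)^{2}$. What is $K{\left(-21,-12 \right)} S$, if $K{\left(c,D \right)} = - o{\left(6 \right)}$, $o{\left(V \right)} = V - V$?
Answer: $0$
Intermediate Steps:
$o{\left(V \right)} = 0$
$K{\left(c,D \right)} = 0$ ($K{\left(c,D \right)} = \left(-1\right) 0 = 0$)
$S = 1$
$K{\left(-21,-12 \right)} S = 0 \cdot 1 = 0$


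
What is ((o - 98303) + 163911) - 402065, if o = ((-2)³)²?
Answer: -336393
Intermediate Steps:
o = 64 (o = (-8)² = 64)
((o - 98303) + 163911) - 402065 = ((64 - 98303) + 163911) - 402065 = (-98239 + 163911) - 402065 = 65672 - 402065 = -336393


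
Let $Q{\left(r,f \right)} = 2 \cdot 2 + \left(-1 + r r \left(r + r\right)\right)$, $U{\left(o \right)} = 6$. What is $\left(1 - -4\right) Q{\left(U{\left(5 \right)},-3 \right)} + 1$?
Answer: $2176$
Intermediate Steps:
$Q{\left(r,f \right)} = 3 + 2 r^{3}$ ($Q{\left(r,f \right)} = 4 + \left(-1 + r r 2 r\right) = 4 + \left(-1 + r 2 r^{2}\right) = 4 + \left(-1 + 2 r^{3}\right) = 3 + 2 r^{3}$)
$\left(1 - -4\right) Q{\left(U{\left(5 \right)},-3 \right)} + 1 = \left(1 - -4\right) \left(3 + 2 \cdot 6^{3}\right) + 1 = \left(1 + 4\right) \left(3 + 2 \cdot 216\right) + 1 = 5 \left(3 + 432\right) + 1 = 5 \cdot 435 + 1 = 2175 + 1 = 2176$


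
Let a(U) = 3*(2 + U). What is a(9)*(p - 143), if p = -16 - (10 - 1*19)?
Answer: -4950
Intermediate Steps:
a(U) = 6 + 3*U
p = -7 (p = -16 - (10 - 19) = -16 - 1*(-9) = -16 + 9 = -7)
a(9)*(p - 143) = (6 + 3*9)*(-7 - 143) = (6 + 27)*(-150) = 33*(-150) = -4950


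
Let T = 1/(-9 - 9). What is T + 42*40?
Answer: 30239/18 ≈ 1679.9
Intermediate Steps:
T = -1/18 (T = 1/(-18) = -1/18 ≈ -0.055556)
T + 42*40 = -1/18 + 42*40 = -1/18 + 1680 = 30239/18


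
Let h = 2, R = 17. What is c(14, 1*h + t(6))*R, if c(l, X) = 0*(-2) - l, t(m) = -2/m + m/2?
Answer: -238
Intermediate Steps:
t(m) = m/2 - 2/m (t(m) = -2/m + m*(1/2) = -2/m + m/2 = m/2 - 2/m)
c(l, X) = -l (c(l, X) = 0 - l = -l)
c(14, 1*h + t(6))*R = -1*14*17 = -14*17 = -238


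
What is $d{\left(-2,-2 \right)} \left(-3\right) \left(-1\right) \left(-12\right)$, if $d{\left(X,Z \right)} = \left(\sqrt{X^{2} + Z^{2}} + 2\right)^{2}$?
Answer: $-432 - 288 \sqrt{2} \approx -839.29$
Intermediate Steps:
$d{\left(X,Z \right)} = \left(2 + \sqrt{X^{2} + Z^{2}}\right)^{2}$
$d{\left(-2,-2 \right)} \left(-3\right) \left(-1\right) \left(-12\right) = \left(2 + \sqrt{\left(-2\right)^{2} + \left(-2\right)^{2}}\right)^{2} \left(-3\right) \left(-1\right) \left(-12\right) = \left(2 + \sqrt{4 + 4}\right)^{2} \cdot 3 \left(-12\right) = \left(2 + \sqrt{8}\right)^{2} \left(-36\right) = \left(2 + 2 \sqrt{2}\right)^{2} \left(-36\right) = - 36 \left(2 + 2 \sqrt{2}\right)^{2}$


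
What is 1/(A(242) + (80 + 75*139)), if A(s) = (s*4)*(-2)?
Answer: 1/8569 ≈ 0.00011670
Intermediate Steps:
A(s) = -8*s (A(s) = (4*s)*(-2) = -8*s)
1/(A(242) + (80 + 75*139)) = 1/(-8*242 + (80 + 75*139)) = 1/(-1936 + (80 + 10425)) = 1/(-1936 + 10505) = 1/8569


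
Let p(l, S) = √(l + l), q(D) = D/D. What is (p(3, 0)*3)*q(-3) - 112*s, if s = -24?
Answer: 2688 + 3*√6 ≈ 2695.3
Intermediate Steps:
q(D) = 1
p(l, S) = √2*√l (p(l, S) = √(2*l) = √2*√l)
(p(3, 0)*3)*q(-3) - 112*s = ((√2*√3)*3)*1 - 112*(-24) = (√6*3)*1 + 2688 = (3*√6)*1 + 2688 = 3*√6 + 2688 = 2688 + 3*√6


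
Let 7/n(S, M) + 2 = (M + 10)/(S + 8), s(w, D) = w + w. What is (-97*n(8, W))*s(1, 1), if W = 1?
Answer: 3104/3 ≈ 1034.7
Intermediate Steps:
s(w, D) = 2*w
n(S, M) = 7/(-2 + (10 + M)/(8 + S)) (n(S, M) = 7/(-2 + (M + 10)/(S + 8)) = 7/(-2 + (10 + M)/(8 + S)))
(-97*n(8, W))*s(1, 1) = (-679*(8 + 8)/(-6 + 1 - 2*8))*(2*1) = -679*16/(-6 + 1 - 16)*2 = -679*16/(-21)*2 = -679*(-1)*16/21*2 = -97*(-16/3)*2 = (1552/3)*2 = 3104/3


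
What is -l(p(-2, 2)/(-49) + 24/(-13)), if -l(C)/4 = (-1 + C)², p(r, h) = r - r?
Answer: 5476/169 ≈ 32.402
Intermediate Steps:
p(r, h) = 0
l(C) = -4*(-1 + C)²
-l(p(-2, 2)/(-49) + 24/(-13)) = -(-4)*(-1 + (0/(-49) + 24/(-13)))² = -(-4)*(-1 + (0*(-1/49) + 24*(-1/13)))² = -(-4)*(-1 + (0 - 24/13))² = -(-4)*(-1 - 24/13)² = -(-4)*(-37/13)² = -(-4)*1369/169 = -1*(-5476/169) = 5476/169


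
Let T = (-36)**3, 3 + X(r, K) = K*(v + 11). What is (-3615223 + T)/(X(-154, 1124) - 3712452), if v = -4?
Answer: 3661879/3704587 ≈ 0.98847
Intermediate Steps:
X(r, K) = -3 + 7*K (X(r, K) = -3 + K*(-4 + 11) = -3 + K*7 = -3 + 7*K)
T = -46656
(-3615223 + T)/(X(-154, 1124) - 3712452) = (-3615223 - 46656)/((-3 + 7*1124) - 3712452) = -3661879/((-3 + 7868) - 3712452) = -3661879/(7865 - 3712452) = -3661879/(-3704587) = -3661879*(-1/3704587) = 3661879/3704587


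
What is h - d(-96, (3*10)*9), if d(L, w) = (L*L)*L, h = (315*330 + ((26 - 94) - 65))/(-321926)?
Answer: 284819417719/321926 ≈ 8.8474e+5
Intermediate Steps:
h = -103817/321926 (h = (103950 + (-68 - 65))*(-1/321926) = (103950 - 133)*(-1/321926) = 103817*(-1/321926) = -103817/321926 ≈ -0.32249)
d(L, w) = L³ (d(L, w) = L²*L = L³)
h - d(-96, (3*10)*9) = -103817/321926 - 1*(-96)³ = -103817/321926 - 1*(-884736) = -103817/321926 + 884736 = 284819417719/321926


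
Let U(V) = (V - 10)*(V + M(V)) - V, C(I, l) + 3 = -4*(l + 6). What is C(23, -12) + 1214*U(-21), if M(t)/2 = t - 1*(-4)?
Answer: 2095385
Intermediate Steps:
M(t) = 8 + 2*t (M(t) = 2*(t - 1*(-4)) = 2*(t + 4) = 2*(4 + t) = 8 + 2*t)
C(I, l) = -27 - 4*l (C(I, l) = -3 - 4*(l + 6) = -3 - 4*(6 + l) = -3 + (-24 - 4*l) = -27 - 4*l)
U(V) = -V + (-10 + V)*(8 + 3*V) (U(V) = (V - 10)*(V + (8 + 2*V)) - V = (-10 + V)*(8 + 3*V) - V = -V + (-10 + V)*(8 + 3*V))
C(23, -12) + 1214*U(-21) = (-27 - 4*(-12)) + 1214*(-80 - 23*(-21) + 3*(-21)²) = (-27 + 48) + 1214*(-80 + 483 + 3*441) = 21 + 1214*(-80 + 483 + 1323) = 21 + 1214*1726 = 21 + 2095364 = 2095385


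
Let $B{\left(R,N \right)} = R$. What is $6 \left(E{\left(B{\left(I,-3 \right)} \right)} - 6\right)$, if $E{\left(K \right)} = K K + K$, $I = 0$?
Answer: $-36$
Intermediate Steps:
$E{\left(K \right)} = K + K^{2}$ ($E{\left(K \right)} = K^{2} + K = K + K^{2}$)
$6 \left(E{\left(B{\left(I,-3 \right)} \right)} - 6\right) = 6 \left(0 \left(1 + 0\right) - 6\right) = 6 \left(0 \cdot 1 - 6\right) = 6 \left(0 - 6\right) = 6 \left(-6\right) = -36$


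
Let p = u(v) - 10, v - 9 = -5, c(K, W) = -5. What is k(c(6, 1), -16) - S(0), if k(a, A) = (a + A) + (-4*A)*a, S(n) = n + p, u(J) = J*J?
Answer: -347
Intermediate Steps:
v = 4 (v = 9 - 5 = 4)
u(J) = J²
p = 6 (p = 4² - 10 = 16 - 10 = 6)
S(n) = 6 + n (S(n) = n + 6 = 6 + n)
k(a, A) = A + a - 4*A*a (k(a, A) = (A + a) - 4*A*a = A + a - 4*A*a)
k(c(6, 1), -16) - S(0) = (-16 - 5 - 4*(-16)*(-5)) - (6 + 0) = (-16 - 5 - 320) - 1*6 = -341 - 6 = -347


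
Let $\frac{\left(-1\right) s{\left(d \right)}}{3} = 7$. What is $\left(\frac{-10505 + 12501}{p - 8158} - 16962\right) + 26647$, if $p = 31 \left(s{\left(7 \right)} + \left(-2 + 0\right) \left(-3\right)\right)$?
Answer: $\frac{83511759}{8623} \approx 9684.8$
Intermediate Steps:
$s{\left(d \right)} = -21$ ($s{\left(d \right)} = \left(-3\right) 7 = -21$)
$p = -465$ ($p = 31 \left(-21 + \left(-2 + 0\right) \left(-3\right)\right) = 31 \left(-21 - -6\right) = 31 \left(-21 + 6\right) = 31 \left(-15\right) = -465$)
$\left(\frac{-10505 + 12501}{p - 8158} - 16962\right) + 26647 = \left(\frac{-10505 + 12501}{-465 - 8158} - 16962\right) + 26647 = \left(\frac{1996}{-8623} - 16962\right) + 26647 = \left(1996 \left(- \frac{1}{8623}\right) - 16962\right) + 26647 = \left(- \frac{1996}{8623} - 16962\right) + 26647 = - \frac{146265322}{8623} + 26647 = \frac{83511759}{8623}$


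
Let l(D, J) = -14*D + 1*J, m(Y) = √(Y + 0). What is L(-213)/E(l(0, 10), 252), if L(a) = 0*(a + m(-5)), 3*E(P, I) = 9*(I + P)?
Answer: 0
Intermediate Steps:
m(Y) = √Y
l(D, J) = J - 14*D (l(D, J) = -14*D + J = J - 14*D)
E(P, I) = 3*I + 3*P (E(P, I) = (9*(I + P))/3 = (9*I + 9*P)/3 = 3*I + 3*P)
L(a) = 0 (L(a) = 0*(a + √(-5)) = 0*(a + I*√5) = 0)
L(-213)/E(l(0, 10), 252) = 0/(3*252 + 3*(10 - 14*0)) = 0/(756 + 3*(10 + 0)) = 0/(756 + 3*10) = 0/(756 + 30) = 0/786 = 0*(1/786) = 0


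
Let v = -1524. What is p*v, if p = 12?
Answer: -18288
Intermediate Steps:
p*v = 12*(-1524) = -18288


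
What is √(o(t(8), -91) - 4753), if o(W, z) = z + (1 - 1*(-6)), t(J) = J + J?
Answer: I*√4837 ≈ 69.549*I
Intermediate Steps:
t(J) = 2*J
o(W, z) = 7 + z (o(W, z) = z + (1 + 6) = z + 7 = 7 + z)
√(o(t(8), -91) - 4753) = √((7 - 91) - 4753) = √(-84 - 4753) = √(-4837) = I*√4837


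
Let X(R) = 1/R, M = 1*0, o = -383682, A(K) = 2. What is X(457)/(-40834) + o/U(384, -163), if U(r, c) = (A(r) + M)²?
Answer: -894992843765/9330569 ≈ -95921.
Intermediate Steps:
M = 0
U(r, c) = 4 (U(r, c) = (2 + 0)² = 2² = 4)
X(457)/(-40834) + o/U(384, -163) = 1/(457*(-40834)) - 383682/4 = (1/457)*(-1/40834) - 383682*¼ = -1/18661138 - 191841/2 = -894992843765/9330569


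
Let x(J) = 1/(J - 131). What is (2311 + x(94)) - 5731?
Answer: -126541/37 ≈ -3420.0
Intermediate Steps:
x(J) = 1/(-131 + J)
(2311 + x(94)) - 5731 = (2311 + 1/(-131 + 94)) - 5731 = (2311 + 1/(-37)) - 5731 = (2311 - 1/37) - 5731 = 85506/37 - 5731 = -126541/37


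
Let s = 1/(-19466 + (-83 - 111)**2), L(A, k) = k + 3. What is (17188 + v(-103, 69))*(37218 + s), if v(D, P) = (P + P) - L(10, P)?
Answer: 5834017903247/9085 ≈ 6.4216e+8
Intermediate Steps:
L(A, k) = 3 + k
s = 1/18170 (s = 1/(-19466 + (-194)**2) = 1/(-19466 + 37636) = 1/18170 ≈ 5.5036e-5)
v(D, P) = -3 + P (v(D, P) = (P + P) - (3 + P) = 2*P + (-3 - P) = -3 + P)
(17188 + v(-103, 69))*(37218 + s) = (17188 + (-3 + 69))*(37218 + 1/18170) = (17188 + 66)*(676251061/18170) = 17254*(676251061/18170) = 5834017903247/9085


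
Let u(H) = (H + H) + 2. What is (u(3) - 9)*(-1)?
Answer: 1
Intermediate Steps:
u(H) = 2 + 2*H (u(H) = 2*H + 2 = 2 + 2*H)
(u(3) - 9)*(-1) = ((2 + 2*3) - 9)*(-1) = ((2 + 6) - 9)*(-1) = (8 - 9)*(-1) = -1*(-1) = 1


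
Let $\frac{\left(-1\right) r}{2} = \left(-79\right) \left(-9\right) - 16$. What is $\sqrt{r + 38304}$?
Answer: $\sqrt{36914} \approx 192.13$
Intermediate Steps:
$r = -1390$ ($r = - 2 \left(\left(-79\right) \left(-9\right) - 16\right) = - 2 \left(711 - 16\right) = \left(-2\right) 695 = -1390$)
$\sqrt{r + 38304} = \sqrt{-1390 + 38304} = \sqrt{36914}$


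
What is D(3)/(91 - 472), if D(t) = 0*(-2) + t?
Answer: -1/127 ≈ -0.0078740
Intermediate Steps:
D(t) = t (D(t) = 0 + t = t)
D(3)/(91 - 472) = 3/(91 - 472) = 3/(-381) = -1/381*3 = -1/127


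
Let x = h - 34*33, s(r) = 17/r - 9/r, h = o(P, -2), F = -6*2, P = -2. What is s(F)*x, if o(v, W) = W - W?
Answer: 748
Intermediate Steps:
F = -12
o(v, W) = 0
h = 0
s(r) = 8/r
x = -1122 (x = 0 - 34*33 = 0 - 1122 = -1122)
s(F)*x = (8/(-12))*(-1122) = (8*(-1/12))*(-1122) = -⅔*(-1122) = 748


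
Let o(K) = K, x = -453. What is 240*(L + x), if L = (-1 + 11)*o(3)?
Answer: -101520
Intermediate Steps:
L = 30 (L = (-1 + 11)*3 = 10*3 = 30)
240*(L + x) = 240*(30 - 453) = 240*(-423) = -101520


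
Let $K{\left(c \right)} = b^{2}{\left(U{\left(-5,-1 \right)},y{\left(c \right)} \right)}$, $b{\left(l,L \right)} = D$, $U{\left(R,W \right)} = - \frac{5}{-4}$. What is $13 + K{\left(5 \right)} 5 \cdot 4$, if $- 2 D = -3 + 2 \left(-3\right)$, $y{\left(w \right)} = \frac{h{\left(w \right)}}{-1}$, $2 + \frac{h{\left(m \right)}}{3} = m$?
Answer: $418$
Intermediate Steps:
$h{\left(m \right)} = -6 + 3 m$
$U{\left(R,W \right)} = \frac{5}{4}$ ($U{\left(R,W \right)} = \left(-5\right) \left(- \frac{1}{4}\right) = \frac{5}{4}$)
$y{\left(w \right)} = 6 - 3 w$ ($y{\left(w \right)} = \frac{-6 + 3 w}{-1} = \left(-6 + 3 w\right) \left(-1\right) = 6 - 3 w$)
$D = \frac{9}{2}$ ($D = - \frac{-3 + 2 \left(-3\right)}{2} = - \frac{-3 - 6}{2} = \left(- \frac{1}{2}\right) \left(-9\right) = \frac{9}{2} \approx 4.5$)
$b{\left(l,L \right)} = \frac{9}{2}$
$K{\left(c \right)} = \frac{81}{4}$ ($K{\left(c \right)} = \left(\frac{9}{2}\right)^{2} = \frac{81}{4}$)
$13 + K{\left(5 \right)} 5 \cdot 4 = 13 + \frac{81 \cdot 5 \cdot 4}{4} = 13 + \frac{81}{4} \cdot 20 = 13 + 405 = 418$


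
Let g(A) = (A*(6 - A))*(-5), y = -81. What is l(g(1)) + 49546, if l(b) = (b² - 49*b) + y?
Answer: 51315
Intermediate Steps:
g(A) = -5*A*(6 - A)
l(b) = -81 + b² - 49*b (l(b) = (b² - 49*b) - 81 = -81 + b² - 49*b)
l(g(1)) + 49546 = (-81 + (5*1*(-6 + 1))² - 245*(-6 + 1)) + 49546 = (-81 + (5*1*(-5))² - 245*(-5)) + 49546 = (-81 + (-25)² - 49*(-25)) + 49546 = (-81 + 625 + 1225) + 49546 = 1769 + 49546 = 51315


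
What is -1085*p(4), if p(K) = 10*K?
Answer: -43400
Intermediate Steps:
-1085*p(4) = -10850*4 = -1085*40 = -43400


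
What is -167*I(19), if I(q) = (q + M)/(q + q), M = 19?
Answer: -167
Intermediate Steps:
I(q) = (19 + q)/(2*q) (I(q) = (q + 19)/(q + q) = (19 + q)/((2*q)) = (19 + q)*(1/(2*q)) = (19 + q)/(2*q))
-167*I(19) = -167*(19 + 19)/(2*19) = -167*38/(2*19) = -167*1 = -167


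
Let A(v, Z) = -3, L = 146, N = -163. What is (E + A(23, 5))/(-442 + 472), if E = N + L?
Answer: -⅔ ≈ -0.66667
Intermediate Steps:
E = -17 (E = -163 + 146 = -17)
(E + A(23, 5))/(-442 + 472) = (-17 - 3)/(-442 + 472) = -20/30 = -20*1/30 = -⅔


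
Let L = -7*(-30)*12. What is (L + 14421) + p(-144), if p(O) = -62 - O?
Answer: 17023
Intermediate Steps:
L = 2520 (L = 210*12 = 2520)
(L + 14421) + p(-144) = (2520 + 14421) + (-62 - 1*(-144)) = 16941 + (-62 + 144) = 16941 + 82 = 17023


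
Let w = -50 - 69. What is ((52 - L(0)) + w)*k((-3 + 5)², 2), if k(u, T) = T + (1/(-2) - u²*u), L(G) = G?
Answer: 8375/2 ≈ 4187.5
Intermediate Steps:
w = -119
k(u, T) = -½ + T - u³ (k(u, T) = T + (1*(-½) - u³) = T + (-½ - u³) = -½ + T - u³)
((52 - L(0)) + w)*k((-3 + 5)², 2) = ((52 - 1*0) - 119)*(-½ + 2 - ((-3 + 5)²)³) = ((52 + 0) - 119)*(-½ + 2 - (2²)³) = (52 - 119)*(-½ + 2 - 1*4³) = -67*(-½ + 2 - 1*64) = -67*(-½ + 2 - 64) = -67*(-125/2) = 8375/2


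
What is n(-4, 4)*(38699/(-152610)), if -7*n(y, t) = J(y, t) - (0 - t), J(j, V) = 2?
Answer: 38699/178045 ≈ 0.21736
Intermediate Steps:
n(y, t) = -2/7 - t/7 (n(y, t) = -(2 - (0 - t))/7 = -(2 - (-1)*t)/7 = -(2 + t)/7 = -2/7 - t/7)
n(-4, 4)*(38699/(-152610)) = (-2/7 - 1/7*4)*(38699/(-152610)) = (-2/7 - 4/7)*(38699*(-1/152610)) = -6/7*(-38699/152610) = 38699/178045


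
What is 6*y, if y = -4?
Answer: -24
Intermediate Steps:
6*y = 6*(-4) = -24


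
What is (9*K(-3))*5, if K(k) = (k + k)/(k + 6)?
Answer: -90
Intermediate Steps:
K(k) = 2*k/(6 + k) (K(k) = (2*k)/(6 + k) = 2*k/(6 + k))
(9*K(-3))*5 = (9*(2*(-3)/(6 - 3)))*5 = (9*(2*(-3)/3))*5 = (9*(2*(-3)*(⅓)))*5 = (9*(-2))*5 = -18*5 = -90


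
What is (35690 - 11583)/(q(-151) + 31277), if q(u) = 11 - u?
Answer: 24107/31439 ≈ 0.76679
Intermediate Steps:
(35690 - 11583)/(q(-151) + 31277) = (35690 - 11583)/((11 - 1*(-151)) + 31277) = 24107/((11 + 151) + 31277) = 24107/(162 + 31277) = 24107/31439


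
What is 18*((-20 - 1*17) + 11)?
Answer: -468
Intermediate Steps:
18*((-20 - 1*17) + 11) = 18*((-20 - 17) + 11) = 18*(-37 + 11) = 18*(-26) = -468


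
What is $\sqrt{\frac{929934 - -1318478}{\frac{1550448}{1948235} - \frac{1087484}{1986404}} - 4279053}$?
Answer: $\frac{\sqrt{201343795168472278028363887}}{6494200799} \approx 2185.0$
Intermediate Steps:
$\sqrt{\frac{929934 - -1318478}{\frac{1550448}{1948235} - \frac{1087484}{1986404}} - 4279053} = \sqrt{\frac{929934 + 1318478}{1550448 \cdot \frac{1}{1948235} - \frac{271871}{496601}} - 4279053} = \sqrt{\frac{2248412}{\frac{41904}{52655} - \frac{271871}{496601}} - 4279053} = \sqrt{\frac{2248412}{\frac{6494200799}{26148525655}} - 4279053} = \sqrt{2248412 \cdot \frac{26148525655}{6494200799} - 4279053} = \sqrt{\frac{58792658865009860}{6494200799} - 4279053} = \sqrt{\frac{31003629453446513}{6494200799}} = \frac{\sqrt{201343795168472278028363887}}{6494200799}$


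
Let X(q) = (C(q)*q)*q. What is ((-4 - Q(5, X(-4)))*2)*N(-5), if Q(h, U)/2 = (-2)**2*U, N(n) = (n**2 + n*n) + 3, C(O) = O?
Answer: 53848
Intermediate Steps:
N(n) = 3 + 2*n**2 (N(n) = (n**2 + n**2) + 3 = 2*n**2 + 3 = 3 + 2*n**2)
X(q) = q**3 (X(q) = (q*q)*q = q**2*q = q**3)
Q(h, U) = 8*U (Q(h, U) = 2*((-2)**2*U) = 2*(4*U) = 8*U)
((-4 - Q(5, X(-4)))*2)*N(-5) = ((-4 - 8*(-4)**3)*2)*(3 + 2*(-5)**2) = ((-4 - 8*(-64))*2)*(3 + 2*25) = ((-4 - 1*(-512))*2)*(3 + 50) = ((-4 + 512)*2)*53 = (508*2)*53 = 1016*53 = 53848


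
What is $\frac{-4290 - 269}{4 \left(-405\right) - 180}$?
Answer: $\frac{4559}{1800} \approx 2.5328$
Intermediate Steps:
$\frac{-4290 - 269}{4 \left(-405\right) - 180} = - \frac{4559}{-1620 - 180} = - \frac{4559}{-1800} = \left(-4559\right) \left(- \frac{1}{1800}\right) = \frac{4559}{1800}$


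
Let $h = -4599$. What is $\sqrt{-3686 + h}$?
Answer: $i \sqrt{8285} \approx 91.022 i$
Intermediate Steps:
$\sqrt{-3686 + h} = \sqrt{-3686 - 4599} = \sqrt{-8285} = i \sqrt{8285}$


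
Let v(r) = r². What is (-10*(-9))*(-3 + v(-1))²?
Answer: 360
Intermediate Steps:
(-10*(-9))*(-3 + v(-1))² = (-10*(-9))*(-3 + (-1)²)² = 90*(-3 + 1)² = 90*(-2)² = 90*4 = 360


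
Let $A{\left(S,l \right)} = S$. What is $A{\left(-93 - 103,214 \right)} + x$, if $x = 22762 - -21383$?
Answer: $43949$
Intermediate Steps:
$x = 44145$ ($x = 22762 + 21383 = 44145$)
$A{\left(-93 - 103,214 \right)} + x = \left(-93 - 103\right) + 44145 = -196 + 44145 = 43949$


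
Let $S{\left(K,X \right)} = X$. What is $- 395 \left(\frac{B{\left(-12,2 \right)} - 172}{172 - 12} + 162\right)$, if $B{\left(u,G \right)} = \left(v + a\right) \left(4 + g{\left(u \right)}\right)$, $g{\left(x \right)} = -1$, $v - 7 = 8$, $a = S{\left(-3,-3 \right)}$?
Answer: $- \frac{254617}{4} \approx -63654.0$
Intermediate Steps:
$a = -3$
$v = 15$ ($v = 7 + 8 = 15$)
$B{\left(u,G \right)} = 36$ ($B{\left(u,G \right)} = \left(15 - 3\right) \left(4 - 1\right) = 12 \cdot 3 = 36$)
$- 395 \left(\frac{B{\left(-12,2 \right)} - 172}{172 - 12} + 162\right) = - 395 \left(\frac{36 - 172}{172 - 12} + 162\right) = - 395 \left(- \frac{136}{160} + 162\right) = - 395 \left(\left(-136\right) \frac{1}{160} + 162\right) = - 395 \left(- \frac{17}{20} + 162\right) = \left(-395\right) \frac{3223}{20} = - \frac{254617}{4}$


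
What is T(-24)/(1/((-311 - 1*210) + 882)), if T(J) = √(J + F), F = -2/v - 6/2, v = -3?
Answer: 361*I*√237/3 ≈ 1852.5*I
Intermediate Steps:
F = -7/3 (F = -2/(-3) - 6/2 = -2*(-⅓) - 6*½ = ⅔ - 3 = -7/3 ≈ -2.3333)
T(J) = √(-7/3 + J) (T(J) = √(J - 7/3) = √(-7/3 + J))
T(-24)/(1/((-311 - 1*210) + 882)) = (√(-21 + 9*(-24))/3)/(1/((-311 - 1*210) + 882)) = (√(-21 - 216)/3)/(1/((-311 - 210) + 882)) = (√(-237)/3)/(1/(-521 + 882)) = ((I*√237)/3)/(1/361) = (I*√237/3)/(1/361) = (I*√237/3)*361 = 361*I*√237/3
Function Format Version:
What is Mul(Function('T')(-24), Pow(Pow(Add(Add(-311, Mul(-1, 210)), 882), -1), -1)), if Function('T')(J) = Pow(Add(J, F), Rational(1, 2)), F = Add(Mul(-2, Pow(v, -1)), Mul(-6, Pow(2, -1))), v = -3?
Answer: Mul(Rational(361, 3), I, Pow(237, Rational(1, 2))) ≈ Mul(1852.5, I)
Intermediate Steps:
F = Rational(-7, 3) (F = Add(Mul(-2, Pow(-3, -1)), Mul(-6, Pow(2, -1))) = Add(Mul(-2, Rational(-1, 3)), Mul(-6, Rational(1, 2))) = Add(Rational(2, 3), -3) = Rational(-7, 3) ≈ -2.3333)
Function('T')(J) = Pow(Add(Rational(-7, 3), J), Rational(1, 2)) (Function('T')(J) = Pow(Add(J, Rational(-7, 3)), Rational(1, 2)) = Pow(Add(Rational(-7, 3), J), Rational(1, 2)))
Mul(Function('T')(-24), Pow(Pow(Add(Add(-311, Mul(-1, 210)), 882), -1), -1)) = Mul(Mul(Rational(1, 3), Pow(Add(-21, Mul(9, -24)), Rational(1, 2))), Pow(Pow(Add(Add(-311, Mul(-1, 210)), 882), -1), -1)) = Mul(Mul(Rational(1, 3), Pow(Add(-21, -216), Rational(1, 2))), Pow(Pow(Add(Add(-311, -210), 882), -1), -1)) = Mul(Mul(Rational(1, 3), Pow(-237, Rational(1, 2))), Pow(Pow(Add(-521, 882), -1), -1)) = Mul(Mul(Rational(1, 3), Mul(I, Pow(237, Rational(1, 2)))), Pow(Pow(361, -1), -1)) = Mul(Mul(Rational(1, 3), I, Pow(237, Rational(1, 2))), Pow(Rational(1, 361), -1)) = Mul(Mul(Rational(1, 3), I, Pow(237, Rational(1, 2))), 361) = Mul(Rational(361, 3), I, Pow(237, Rational(1, 2)))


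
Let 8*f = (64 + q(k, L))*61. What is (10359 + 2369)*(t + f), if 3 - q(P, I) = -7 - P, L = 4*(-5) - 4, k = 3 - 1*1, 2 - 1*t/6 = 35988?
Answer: -2740802972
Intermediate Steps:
t = -215916 (t = 12 - 6*35988 = 12 - 215928 = -215916)
k = 2 (k = 3 - 1 = 2)
L = -24 (L = -20 - 4 = -24)
q(P, I) = 10 + P (q(P, I) = 3 - (-7 - P) = 3 + (7 + P) = 10 + P)
f = 1159/2 (f = ((64 + (10 + 2))*61)/8 = ((64 + 12)*61)/8 = (76*61)/8 = (⅛)*4636 = 1159/2 ≈ 579.50)
(10359 + 2369)*(t + f) = (10359 + 2369)*(-215916 + 1159/2) = 12728*(-430673/2) = -2740802972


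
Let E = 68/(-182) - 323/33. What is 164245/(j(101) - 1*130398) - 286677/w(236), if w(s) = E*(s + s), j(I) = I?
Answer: 109805884791607/1876678114760 ≈ 58.511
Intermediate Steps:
E = -30515/3003 (E = 68*(-1/182) - 323*1/33 = -34/91 - 323/33 = -30515/3003 ≈ -10.161)
w(s) = -61030*s/3003 (w(s) = -30515*(s + s)/3003 = -61030*s/3003)
164245/(j(101) - 1*130398) - 286677/w(236) = 164245/(101 - 1*130398) - 286677/((-61030/3003*236)) = 164245/(101 - 130398) - 286677/(-14403080/3003) = 164245/(-130297) - 286677*(-3003/14403080) = 164245*(-1/130297) + 860891031/14403080 = -164245/130297 + 860891031/14403080 = 109805884791607/1876678114760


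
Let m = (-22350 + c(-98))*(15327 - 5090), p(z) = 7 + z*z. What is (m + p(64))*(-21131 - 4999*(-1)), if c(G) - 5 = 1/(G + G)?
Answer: 180813005363637/49 ≈ 3.6901e+12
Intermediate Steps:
c(G) = 5 + 1/(2*G) (c(G) = 5 + 1/(G + G) = 5 + 1/(2*G))
p(z) = 7 + z**2
m = -44834180177/196 (m = (-22350 + (5 + (1/2)/(-98)))*(15327 - 5090) = (-22350 + (5 + (1/2)*(-1/98)))*10237 = (-22350 + (5 - 1/196))*10237 = (-22350 + 979/196)*10237 = -4379621/196*10237 = -44834180177/196 ≈ -2.2875e+8)
(m + p(64))*(-21131 - 4999*(-1)) = (-44834180177/196 + (7 + 64**2))*(-21131 - 4999*(-1)) = (-44834180177/196 + (7 + 4096))*(-21131 + 4999) = (-44834180177/196 + 4103)*(-16132) = -44833375989/196*(-16132) = 180813005363637/49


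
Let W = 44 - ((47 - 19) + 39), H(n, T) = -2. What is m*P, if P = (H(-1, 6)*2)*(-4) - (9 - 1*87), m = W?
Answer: -2162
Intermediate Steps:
W = -23 (W = 44 - (28 + 39) = 44 - 1*67 = 44 - 67 = -23)
m = -23
P = 94 (P = -2*2*(-4) - (9 - 1*87) = -4*(-4) - (9 - 87) = 16 - 1*(-78) = 16 + 78 = 94)
m*P = -23*94 = -2162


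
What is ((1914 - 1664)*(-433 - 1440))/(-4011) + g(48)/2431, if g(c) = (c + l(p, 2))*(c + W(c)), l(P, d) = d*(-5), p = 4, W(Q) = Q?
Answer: 1152947878/9750741 ≈ 118.24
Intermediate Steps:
l(P, d) = -5*d
g(c) = 2*c*(-10 + c) (g(c) = (c - 5*2)*(c + c) = (c - 10)*(2*c) = (-10 + c)*(2*c) = 2*c*(-10 + c))
((1914 - 1664)*(-433 - 1440))/(-4011) + g(48)/2431 = ((1914 - 1664)*(-433 - 1440))/(-4011) + (2*48*(-10 + 48))/2431 = (250*(-1873))*(-1/4011) + (2*48*38)*(1/2431) = -468250*(-1/4011) + 3648*(1/2431) = 468250/4011 + 3648/2431 = 1152947878/9750741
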